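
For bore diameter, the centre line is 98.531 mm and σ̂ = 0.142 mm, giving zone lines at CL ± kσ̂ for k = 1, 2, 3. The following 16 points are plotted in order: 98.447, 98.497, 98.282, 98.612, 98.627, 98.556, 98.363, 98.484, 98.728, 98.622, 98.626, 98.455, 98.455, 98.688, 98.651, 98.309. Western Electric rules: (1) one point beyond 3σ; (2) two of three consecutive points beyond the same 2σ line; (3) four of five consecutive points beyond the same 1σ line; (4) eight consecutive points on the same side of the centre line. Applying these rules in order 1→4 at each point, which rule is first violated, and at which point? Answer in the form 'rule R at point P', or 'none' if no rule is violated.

none

Zone of each point (C = within 1σ̂, B = 1σ̂–2σ̂, A = 2σ̂–3σ̂, * = beyond 3σ̂; sign = side of CL): 1:-C, 2:-C, 3:-B, 4:+C, 5:+C, 6:+C, 7:-B, 8:-C, 9:+B, 10:+C, 11:+C, 12:-C, 13:-C, 14:+B, 15:+C, 16:-B
No rule fires across all 16 points.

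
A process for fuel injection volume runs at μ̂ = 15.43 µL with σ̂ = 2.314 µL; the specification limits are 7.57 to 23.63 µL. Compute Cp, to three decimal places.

1.157

Cp = (USL − LSL) / (6σ̂) = (23.63 − 7.57) / (6 × 2.314) = 16.0600 / 13.8840 = 1.1567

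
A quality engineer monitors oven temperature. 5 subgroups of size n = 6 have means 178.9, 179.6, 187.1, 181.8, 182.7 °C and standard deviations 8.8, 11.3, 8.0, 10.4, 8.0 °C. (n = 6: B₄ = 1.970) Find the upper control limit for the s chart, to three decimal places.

18.321

s̄ = (8.8 + 11.3 + 8.0 + 10.4 + 8.0) / 5 = 9.3000
UCL_s = B₄·s̄ = 1.970 × 9.3000 = 18.3210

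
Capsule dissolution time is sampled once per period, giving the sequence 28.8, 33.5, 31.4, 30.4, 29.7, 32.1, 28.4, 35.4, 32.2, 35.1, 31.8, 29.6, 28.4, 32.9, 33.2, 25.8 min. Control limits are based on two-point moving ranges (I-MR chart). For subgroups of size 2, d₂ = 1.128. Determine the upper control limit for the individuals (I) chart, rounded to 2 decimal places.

X̄ = (28.8 + 33.5 + 31.4 + 30.4 + 29.7 + 32.1 + 28.4 + 35.4 + 32.2 + 35.1 + 31.8 + 29.6 + 28.4 + 32.9 + 33.2 + 25.8) / 16 = 31.1687
Moving ranges: 4.7, 2.1, 1.0, 0.7, 2.4, 3.7, 7.0, 3.2, 2.9, 3.3, 2.2, 1.2, 4.5, 0.3, 7.4; M̄R̄ = 46.6000 / 15 = 3.1067
UCL = X̄ + 3·M̄R̄/d₂ = 31.1687 + 3 × 3.1067 / 1.128 = 39.4312

39.43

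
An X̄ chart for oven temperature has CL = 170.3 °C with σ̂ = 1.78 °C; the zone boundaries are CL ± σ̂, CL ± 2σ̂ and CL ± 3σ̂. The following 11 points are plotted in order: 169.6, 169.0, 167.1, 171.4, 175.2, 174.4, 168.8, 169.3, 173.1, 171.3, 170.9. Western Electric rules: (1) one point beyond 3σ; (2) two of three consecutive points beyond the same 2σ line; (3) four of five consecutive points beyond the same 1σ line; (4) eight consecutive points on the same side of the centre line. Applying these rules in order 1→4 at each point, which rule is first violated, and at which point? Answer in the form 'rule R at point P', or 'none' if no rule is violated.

Zone of each point (C = within 1σ̂, B = 1σ̂–2σ̂, A = 2σ̂–3σ̂, * = beyond 3σ̂; sign = side of CL): 1:-C, 2:-C, 3:-B, 4:+C, 5:+A, 6:+A, 7:-C, 8:-C, 9:+B, 10:+C, 11:+C
Rule 2 (two of three consecutive points beyond the same 2σ limit) is satisfied at point 6.

rule 2 at point 6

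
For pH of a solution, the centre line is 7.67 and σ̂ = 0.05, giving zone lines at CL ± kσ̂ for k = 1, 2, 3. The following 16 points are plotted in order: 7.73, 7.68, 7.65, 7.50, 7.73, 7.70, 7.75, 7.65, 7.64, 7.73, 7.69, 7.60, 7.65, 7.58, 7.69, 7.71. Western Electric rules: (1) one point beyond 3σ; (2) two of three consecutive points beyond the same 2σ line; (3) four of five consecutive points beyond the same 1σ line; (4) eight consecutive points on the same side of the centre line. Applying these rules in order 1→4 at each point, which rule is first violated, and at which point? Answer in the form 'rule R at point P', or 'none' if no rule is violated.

rule 1 at point 4

Zone of each point (C = within 1σ̂, B = 1σ̂–2σ̂, A = 2σ̂–3σ̂, * = beyond 3σ̂; sign = side of CL): 1:+B, 2:+C, 3:-C, 4:-*, 5:+B, 6:+C, 7:+B, 8:-C, 9:-C, 10:+B, 11:+C, 12:-B, 13:-C, 14:-B, 15:+C, 16:+C
Rule 1 (one point beyond the 3σ limits) is satisfied at point 4.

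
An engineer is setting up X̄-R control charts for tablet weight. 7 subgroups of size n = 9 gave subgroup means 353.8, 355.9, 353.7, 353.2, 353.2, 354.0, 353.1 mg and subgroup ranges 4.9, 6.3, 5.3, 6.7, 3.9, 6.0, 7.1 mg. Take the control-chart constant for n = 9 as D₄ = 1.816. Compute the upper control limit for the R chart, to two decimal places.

R̄ = (4.9 + 6.3 + 5.3 + 6.7 + 3.9 + 6.0 + 7.1) / 7 = 40.2000 / 7 = 5.7429
UCL_R = D₄·R̄ = 1.816 × 5.7429 = 10.4290

10.43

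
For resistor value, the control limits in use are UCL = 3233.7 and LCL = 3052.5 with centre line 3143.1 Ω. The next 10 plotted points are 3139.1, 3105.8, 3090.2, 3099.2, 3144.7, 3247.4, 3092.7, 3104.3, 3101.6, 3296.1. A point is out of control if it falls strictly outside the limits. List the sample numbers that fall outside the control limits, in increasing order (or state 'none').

6, 10

Compare each point to [3052.5, 3233.7]: sample 6 = 3247.4 > UCL; sample 10 = 3296.1 > UCL.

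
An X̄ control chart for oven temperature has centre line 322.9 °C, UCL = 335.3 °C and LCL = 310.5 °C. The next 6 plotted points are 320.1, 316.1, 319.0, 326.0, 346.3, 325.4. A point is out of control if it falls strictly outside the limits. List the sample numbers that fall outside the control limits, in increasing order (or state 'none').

Compare each point to [310.5, 335.3]: sample 5 = 346.3 > UCL.

5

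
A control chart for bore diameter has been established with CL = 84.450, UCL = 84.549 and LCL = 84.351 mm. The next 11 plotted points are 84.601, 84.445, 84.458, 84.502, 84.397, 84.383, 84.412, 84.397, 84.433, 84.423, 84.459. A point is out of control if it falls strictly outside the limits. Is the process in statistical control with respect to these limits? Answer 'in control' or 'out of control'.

Compare each point to [84.351, 84.549]: sample 1 = 84.601 > UCL.

out of control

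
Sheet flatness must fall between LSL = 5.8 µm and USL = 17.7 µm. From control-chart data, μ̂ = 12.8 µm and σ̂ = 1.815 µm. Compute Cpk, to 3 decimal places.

0.900

Cpu = (USL − μ̂) / (3σ̂) = (17.7 − 12.8) / (3 × 1.815) = 0.8999; Cpl = (μ̂ − LSL) / (3σ̂) = (12.8 − 5.8) / (3 × 1.815) = 1.2856; Cpk = min(Cpu, Cpl) = 0.8999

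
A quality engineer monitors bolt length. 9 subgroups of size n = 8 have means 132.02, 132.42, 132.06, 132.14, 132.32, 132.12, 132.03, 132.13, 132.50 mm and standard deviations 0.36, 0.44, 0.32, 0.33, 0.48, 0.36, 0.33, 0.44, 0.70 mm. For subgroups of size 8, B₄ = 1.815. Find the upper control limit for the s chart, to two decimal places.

s̄ = (0.36 + 0.44 + 0.32 + 0.33 + 0.48 + 0.36 + 0.33 + 0.44 + 0.70) / 9 = 0.4178
UCL_s = B₄·s̄ = 1.815 × 0.4178 = 0.7583

0.76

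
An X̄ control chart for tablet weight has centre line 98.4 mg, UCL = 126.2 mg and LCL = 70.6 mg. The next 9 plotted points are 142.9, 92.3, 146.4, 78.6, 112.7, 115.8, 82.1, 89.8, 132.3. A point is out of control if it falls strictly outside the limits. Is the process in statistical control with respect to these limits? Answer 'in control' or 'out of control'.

out of control

Compare each point to [70.6, 126.2]: sample 1 = 142.9 > UCL; sample 3 = 146.4 > UCL; sample 9 = 132.3 > UCL.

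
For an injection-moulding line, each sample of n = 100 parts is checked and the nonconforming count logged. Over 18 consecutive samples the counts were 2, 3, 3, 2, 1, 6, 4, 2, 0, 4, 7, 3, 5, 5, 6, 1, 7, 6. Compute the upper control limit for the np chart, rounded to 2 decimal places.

p̄ = Σdᵢ / (k·n) = 67 / (18 × 100) = 0.03722
UCL = np̄ + 3·√(np̄(1−p̄)) = 3.7222 + 3 × √(3.7222×0.96278) = 3.7222 + 3 × 1.8931 = 9.4014

9.40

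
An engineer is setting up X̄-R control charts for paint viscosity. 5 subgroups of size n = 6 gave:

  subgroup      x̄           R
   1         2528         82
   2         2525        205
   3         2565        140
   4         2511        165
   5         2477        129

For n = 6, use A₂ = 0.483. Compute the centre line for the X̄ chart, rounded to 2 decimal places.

2521.20

X̄̄ = (2528 + 2525 + 2565 + 2511 + 2477) / 5 = 12606.0000 / 5 = 2521.2000
CL = X̄̄ = 2521.2000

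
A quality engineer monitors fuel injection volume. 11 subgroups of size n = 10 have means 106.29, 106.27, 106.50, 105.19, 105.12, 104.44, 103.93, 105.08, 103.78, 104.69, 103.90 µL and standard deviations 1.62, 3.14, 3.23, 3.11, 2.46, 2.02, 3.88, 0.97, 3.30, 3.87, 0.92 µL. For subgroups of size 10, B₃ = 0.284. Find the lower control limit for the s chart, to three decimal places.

s̄ = (1.62 + 3.14 + 3.23 + 3.11 + 2.46 + 2.02 + 3.88 + 0.97 + 3.30 + 3.87 + 0.92) / 11 = 2.5927
LCL_s = B₃·s̄ = 0.284 × 2.5927 = 0.7363

0.736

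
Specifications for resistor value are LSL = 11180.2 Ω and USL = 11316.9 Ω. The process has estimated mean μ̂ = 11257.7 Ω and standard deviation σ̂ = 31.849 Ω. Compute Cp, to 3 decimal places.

Cp = (USL − LSL) / (6σ̂) = (11316.9 − 11180.2) / (6 × 31.849) = 136.7000 / 191.0940 = 0.7154

0.715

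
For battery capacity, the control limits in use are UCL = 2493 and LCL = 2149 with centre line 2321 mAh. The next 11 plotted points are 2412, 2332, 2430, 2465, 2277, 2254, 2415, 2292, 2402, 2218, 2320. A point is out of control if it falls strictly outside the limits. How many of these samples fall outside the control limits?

All 11 points lie within [2149, 2493].

0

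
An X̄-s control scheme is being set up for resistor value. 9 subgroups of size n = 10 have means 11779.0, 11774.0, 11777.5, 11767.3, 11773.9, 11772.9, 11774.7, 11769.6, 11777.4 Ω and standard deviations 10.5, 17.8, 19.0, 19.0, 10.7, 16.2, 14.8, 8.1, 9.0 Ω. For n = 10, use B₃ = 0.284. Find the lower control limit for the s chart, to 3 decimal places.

3.948

s̄ = (10.5 + 17.8 + 19.0 + 19.0 + 10.7 + 16.2 + 14.8 + 8.1 + 9.0) / 9 = 13.9000
LCL_s = B₃·s̄ = 0.284 × 13.9000 = 3.9476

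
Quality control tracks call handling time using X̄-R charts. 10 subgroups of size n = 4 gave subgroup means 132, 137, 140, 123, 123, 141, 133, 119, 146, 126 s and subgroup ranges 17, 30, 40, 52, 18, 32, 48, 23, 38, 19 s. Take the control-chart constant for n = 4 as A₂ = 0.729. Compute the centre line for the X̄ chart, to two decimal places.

132.00

X̄̄ = (132 + 137 + 140 + 123 + 123 + 141 + 133 + 119 + 146 + 126) / 10 = 1320.0000 / 10 = 132.0000
CL = X̄̄ = 132.0000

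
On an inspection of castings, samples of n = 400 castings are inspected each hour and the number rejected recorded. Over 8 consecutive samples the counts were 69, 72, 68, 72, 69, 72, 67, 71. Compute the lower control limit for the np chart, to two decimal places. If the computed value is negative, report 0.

47.20

p̄ = Σdᵢ / (k·n) = 560 / (8 × 400) = 0.17500
LCL = np̄ − 3·√(np̄(1−p̄)) = 70.0000 − 3 × 7.5993 = 47.2020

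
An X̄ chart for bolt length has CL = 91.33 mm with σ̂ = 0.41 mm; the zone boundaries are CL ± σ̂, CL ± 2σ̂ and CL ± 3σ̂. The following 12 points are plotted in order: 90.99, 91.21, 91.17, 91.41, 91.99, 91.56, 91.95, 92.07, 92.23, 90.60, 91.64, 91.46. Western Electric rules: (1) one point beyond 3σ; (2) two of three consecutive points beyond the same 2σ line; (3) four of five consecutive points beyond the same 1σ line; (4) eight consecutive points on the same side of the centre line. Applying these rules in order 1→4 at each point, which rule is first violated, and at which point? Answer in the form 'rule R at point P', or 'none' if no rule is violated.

Zone of each point (C = within 1σ̂, B = 1σ̂–2σ̂, A = 2σ̂–3σ̂, * = beyond 3σ̂; sign = side of CL): 1:-C, 2:-C, 3:-C, 4:+C, 5:+B, 6:+C, 7:+B, 8:+B, 9:+A, 10:-B, 11:+C, 12:+C
Rule 3 (four of five consecutive points beyond the same 1σ limit) is satisfied at point 9.

rule 3 at point 9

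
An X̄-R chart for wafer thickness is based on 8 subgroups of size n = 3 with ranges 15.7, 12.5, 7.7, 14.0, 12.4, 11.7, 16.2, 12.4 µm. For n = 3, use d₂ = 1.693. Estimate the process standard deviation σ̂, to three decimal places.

R̄ = (15.7 + 12.5 + 7.7 + 14.0 + 12.4 + 11.7 + 16.2 + 12.4) / 8 = 12.8250
σ̂ = R̄ / d₂ = 12.8250 / 1.693 = 7.5753

7.575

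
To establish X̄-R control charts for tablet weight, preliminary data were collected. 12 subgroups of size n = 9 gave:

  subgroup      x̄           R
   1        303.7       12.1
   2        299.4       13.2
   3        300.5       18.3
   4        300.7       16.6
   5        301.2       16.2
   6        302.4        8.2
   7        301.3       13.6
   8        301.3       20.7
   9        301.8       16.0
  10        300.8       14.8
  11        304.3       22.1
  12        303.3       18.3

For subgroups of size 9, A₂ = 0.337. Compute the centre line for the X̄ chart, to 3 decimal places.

X̄̄ = (303.7 + 299.4 + 300.5 + 300.7 + 301.2 + 302.4 + 301.3 + 301.3 + 301.8 + 300.8 + 304.3 + 303.3) / 12 = 3620.7000 / 12 = 301.7250
CL = X̄̄ = 301.7250

301.725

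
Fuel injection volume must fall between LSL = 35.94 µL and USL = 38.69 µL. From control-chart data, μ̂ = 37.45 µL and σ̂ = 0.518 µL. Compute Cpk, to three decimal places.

Cpu = (USL − μ̂) / (3σ̂) = (38.69 − 37.45) / (3 × 0.518) = 0.7979; Cpl = (μ̂ − LSL) / (3σ̂) = (37.45 − 35.94) / (3 × 0.518) = 0.9717; Cpk = min(Cpu, Cpl) = 0.7979

0.798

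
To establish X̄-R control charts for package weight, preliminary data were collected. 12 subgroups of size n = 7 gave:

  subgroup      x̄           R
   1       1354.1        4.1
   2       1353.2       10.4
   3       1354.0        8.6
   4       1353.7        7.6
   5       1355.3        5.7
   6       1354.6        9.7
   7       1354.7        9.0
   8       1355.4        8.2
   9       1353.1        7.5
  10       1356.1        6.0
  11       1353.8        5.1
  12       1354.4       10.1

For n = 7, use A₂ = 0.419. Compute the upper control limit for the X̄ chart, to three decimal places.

1357.579

X̄̄ = (1354.1 + 1353.2 + 1354.0 + 1353.7 + 1355.3 + 1354.6 + 1354.7 + 1355.4 + 1353.1 + 1356.1 + 1353.8 + 1354.4) / 12 = 16252.4000 / 12 = 1354.3667
R̄ = (4.1 + 10.4 + 8.6 + 7.6 + 5.7 + 9.7 + 9.0 + 8.2 + 7.5 + 6.0 + 5.1 + 10.1) / 12 = 92.0000 / 12 = 7.6667
UCL = X̄̄ + A₂·R̄ = 1354.3667 + 0.419 × 7.6667 = 1357.5790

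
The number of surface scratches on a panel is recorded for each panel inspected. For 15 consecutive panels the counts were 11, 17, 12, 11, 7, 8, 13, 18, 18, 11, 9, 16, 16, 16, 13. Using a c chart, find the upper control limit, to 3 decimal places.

23.911

c̄ = (11 + 17 + 12 + 11 + 7 + 8 + 13 + 18 + 18 + 11 + 9 + 16 + 16 + 16 + 13) / 15 = 196 / 15 = 13.0667
UCL = c̄ + 3√c̄ = 13.0667 + 3 × √13.0667 = 13.0667 + 3 × 3.6148 = 23.9110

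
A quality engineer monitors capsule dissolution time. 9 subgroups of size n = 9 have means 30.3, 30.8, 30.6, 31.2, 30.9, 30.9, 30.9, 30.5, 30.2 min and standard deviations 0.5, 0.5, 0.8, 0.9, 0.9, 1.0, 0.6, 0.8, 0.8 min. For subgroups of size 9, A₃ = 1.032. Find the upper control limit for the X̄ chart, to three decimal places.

X̄̄ = (30.3 + 30.8 + 30.6 + 31.2 + 30.9 + 30.9 + 30.9 + 30.5 + 30.2) / 9 = 30.7000
s̄ = (0.5 + 0.5 + 0.8 + 0.9 + 0.9 + 1.0 + 0.6 + 0.8 + 0.8) / 9 = 0.7556
UCL = X̄̄ + A₃·s̄ = 30.7000 + 1.032 × 0.7556 = 31.4797

31.480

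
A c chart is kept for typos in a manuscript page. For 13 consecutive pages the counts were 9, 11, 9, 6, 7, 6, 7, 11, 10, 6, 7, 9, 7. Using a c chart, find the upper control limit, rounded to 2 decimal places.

16.60

c̄ = (9 + 11 + 9 + 6 + 7 + 6 + 7 + 11 + 10 + 6 + 7 + 9 + 7) / 13 = 105 / 13 = 8.0769
UCL = c̄ + 3√c̄ = 8.0769 + 3 × √8.0769 = 8.0769 + 3 × 2.8420 = 16.6029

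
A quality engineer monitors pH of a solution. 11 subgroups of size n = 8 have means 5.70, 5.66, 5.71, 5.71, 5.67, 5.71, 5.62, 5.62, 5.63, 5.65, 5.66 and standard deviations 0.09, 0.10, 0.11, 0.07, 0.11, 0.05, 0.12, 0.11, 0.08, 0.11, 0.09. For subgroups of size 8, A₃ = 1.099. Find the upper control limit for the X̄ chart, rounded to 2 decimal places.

5.77

X̄̄ = (5.70 + 5.66 + 5.71 + 5.71 + 5.67 + 5.71 + 5.62 + 5.62 + 5.63 + 5.65 + 5.66) / 11 = 5.6673
s̄ = (0.09 + 0.10 + 0.11 + 0.07 + 0.11 + 0.05 + 0.12 + 0.11 + 0.08 + 0.11 + 0.09) / 11 = 0.0945
UCL = X̄̄ + A₃·s̄ = 5.6673 + 1.099 × 0.0945 = 5.7712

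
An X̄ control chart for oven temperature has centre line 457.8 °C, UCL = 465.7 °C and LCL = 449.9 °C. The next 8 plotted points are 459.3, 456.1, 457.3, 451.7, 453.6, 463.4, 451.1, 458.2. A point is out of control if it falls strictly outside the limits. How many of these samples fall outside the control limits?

All 8 points lie within [449.9, 465.7].

0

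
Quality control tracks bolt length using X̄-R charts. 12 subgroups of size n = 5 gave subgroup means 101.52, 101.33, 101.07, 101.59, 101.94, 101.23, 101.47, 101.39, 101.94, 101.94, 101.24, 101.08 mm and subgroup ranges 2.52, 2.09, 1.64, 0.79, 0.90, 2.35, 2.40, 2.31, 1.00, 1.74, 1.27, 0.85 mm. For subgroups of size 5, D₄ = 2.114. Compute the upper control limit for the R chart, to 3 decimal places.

R̄ = (2.52 + 2.09 + 1.64 + 0.79 + 0.90 + 2.35 + 2.40 + 2.31 + 1.00 + 1.74 + 1.27 + 0.85) / 12 = 19.8600 / 12 = 1.6550
UCL_R = D₄·R̄ = 2.114 × 1.6550 = 3.4987

3.499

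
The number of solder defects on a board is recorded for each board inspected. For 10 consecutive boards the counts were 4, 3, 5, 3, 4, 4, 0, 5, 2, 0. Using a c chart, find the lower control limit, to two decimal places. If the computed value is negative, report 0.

c̄ = (4 + 3 + 5 + 3 + 4 + 4 + 0 + 5 + 2 + 0) / 10 = 30 / 10 = 3.0000
LCL = c̄ − 3√c̄ = 3.0000 − 3 × 1.7321 = -2.1962 → 0 (cannot be negative)

0.00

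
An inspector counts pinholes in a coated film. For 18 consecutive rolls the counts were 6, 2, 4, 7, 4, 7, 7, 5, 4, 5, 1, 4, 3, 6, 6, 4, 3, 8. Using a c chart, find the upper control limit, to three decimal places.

11.335

c̄ = (6 + 2 + 4 + 7 + 4 + 7 + 7 + 5 + 4 + 5 + 1 + 4 + 3 + 6 + 6 + 4 + 3 + 8) / 18 = 86 / 18 = 4.7778
UCL = c̄ + 3√c̄ = 4.7778 + 3 × √4.7778 = 4.7778 + 3 × 2.1858 = 11.3352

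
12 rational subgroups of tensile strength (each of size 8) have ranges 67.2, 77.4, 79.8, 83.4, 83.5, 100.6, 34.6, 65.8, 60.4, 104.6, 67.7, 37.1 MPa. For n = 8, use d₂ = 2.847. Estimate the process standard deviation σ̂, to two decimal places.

R̄ = (67.2 + 77.4 + 79.8 + 83.4 + 83.5 + 100.6 + 34.6 + 65.8 + 60.4 + 104.6 + 67.7 + 37.1) / 12 = 71.8417
σ̂ = R̄ / d₂ = 71.8417 / 2.847 = 25.2342

25.23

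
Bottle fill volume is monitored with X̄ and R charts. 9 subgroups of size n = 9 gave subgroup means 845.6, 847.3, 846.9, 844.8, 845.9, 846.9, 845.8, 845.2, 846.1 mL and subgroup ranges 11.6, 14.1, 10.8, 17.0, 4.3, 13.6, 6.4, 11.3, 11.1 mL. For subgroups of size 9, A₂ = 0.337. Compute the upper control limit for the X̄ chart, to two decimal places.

849.81

X̄̄ = (845.6 + 847.3 + 846.9 + 844.8 + 845.9 + 846.9 + 845.8 + 845.2 + 846.1) / 9 = 7614.5000 / 9 = 846.0556
R̄ = (11.6 + 14.1 + 10.8 + 17.0 + 4.3 + 13.6 + 6.4 + 11.3 + 11.1) / 9 = 100.2000 / 9 = 11.1333
UCL = X̄̄ + A₂·R̄ = 846.0556 + 0.337 × 11.1333 = 849.8075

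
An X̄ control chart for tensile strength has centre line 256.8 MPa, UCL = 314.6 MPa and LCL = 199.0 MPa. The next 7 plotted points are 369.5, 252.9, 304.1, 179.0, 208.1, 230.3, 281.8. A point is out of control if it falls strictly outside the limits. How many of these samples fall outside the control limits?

Compare each point to [199.0, 314.6]: sample 1 = 369.5 > UCL; sample 4 = 179.0 < LCL.

2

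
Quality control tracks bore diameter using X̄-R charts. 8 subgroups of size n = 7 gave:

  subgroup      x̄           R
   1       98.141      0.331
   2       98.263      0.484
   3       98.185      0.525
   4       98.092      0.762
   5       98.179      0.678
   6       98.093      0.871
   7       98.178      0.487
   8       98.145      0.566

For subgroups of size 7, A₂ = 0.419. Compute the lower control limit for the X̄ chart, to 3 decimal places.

X̄̄ = (98.141 + 98.263 + 98.185 + 98.092 + 98.179 + 98.093 + 98.178 + 98.145) / 8 = 785.2760 / 8 = 98.1595
R̄ = (0.331 + 0.484 + 0.525 + 0.762 + 0.678 + 0.871 + 0.487 + 0.566) / 8 = 4.7040 / 8 = 0.5880
LCL = X̄̄ − A₂·R̄ = 98.1595 − 0.419 × 0.5880 = 97.9131

97.913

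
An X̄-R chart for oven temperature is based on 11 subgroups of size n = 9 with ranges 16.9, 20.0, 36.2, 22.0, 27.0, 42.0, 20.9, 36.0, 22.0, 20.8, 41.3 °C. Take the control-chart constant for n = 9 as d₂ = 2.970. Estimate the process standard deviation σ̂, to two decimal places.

9.34

R̄ = (16.9 + 20.0 + 36.2 + 22.0 + 27.0 + 42.0 + 20.9 + 36.0 + 22.0 + 20.8 + 41.3) / 11 = 27.7364
σ̂ = R̄ / d₂ = 27.7364 / 2.970 = 9.3388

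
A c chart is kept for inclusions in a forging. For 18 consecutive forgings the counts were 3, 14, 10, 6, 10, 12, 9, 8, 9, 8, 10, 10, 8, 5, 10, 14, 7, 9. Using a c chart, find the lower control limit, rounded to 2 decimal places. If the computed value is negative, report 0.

c̄ = (3 + 14 + 10 + 6 + 10 + 12 + 9 + 8 + 9 + 8 + 10 + 10 + 8 + 5 + 10 + 14 + 7 + 9) / 18 = 162 / 18 = 9.0000
LCL = c̄ − 3√c̄ = 9.0000 − 3 × 3.0000 = 0.0000

0.00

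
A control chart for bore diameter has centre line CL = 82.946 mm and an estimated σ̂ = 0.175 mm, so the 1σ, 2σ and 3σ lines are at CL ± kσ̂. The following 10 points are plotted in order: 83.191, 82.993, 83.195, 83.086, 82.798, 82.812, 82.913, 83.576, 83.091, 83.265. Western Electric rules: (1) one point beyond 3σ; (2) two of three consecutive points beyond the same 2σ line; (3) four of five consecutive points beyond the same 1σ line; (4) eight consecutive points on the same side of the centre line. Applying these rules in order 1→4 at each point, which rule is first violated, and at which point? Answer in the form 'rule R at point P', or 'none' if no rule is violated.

rule 1 at point 8

Zone of each point (C = within 1σ̂, B = 1σ̂–2σ̂, A = 2σ̂–3σ̂, * = beyond 3σ̂; sign = side of CL): 1:+B, 2:+C, 3:+B, 4:+C, 5:-C, 6:-C, 7:-C, 8:+*, 9:+C, 10:+B
Rule 1 (one point beyond the 3σ limits) is satisfied at point 8.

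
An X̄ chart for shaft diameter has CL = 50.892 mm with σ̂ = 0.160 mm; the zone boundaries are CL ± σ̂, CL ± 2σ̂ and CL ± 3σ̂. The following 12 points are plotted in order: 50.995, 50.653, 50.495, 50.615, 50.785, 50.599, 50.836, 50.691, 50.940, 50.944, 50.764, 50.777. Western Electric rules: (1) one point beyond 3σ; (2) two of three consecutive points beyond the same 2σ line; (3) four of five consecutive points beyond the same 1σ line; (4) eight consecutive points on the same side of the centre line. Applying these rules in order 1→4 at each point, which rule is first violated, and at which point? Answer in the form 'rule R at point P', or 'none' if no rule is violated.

rule 3 at point 6

Zone of each point (C = within 1σ̂, B = 1σ̂–2σ̂, A = 2σ̂–3σ̂, * = beyond 3σ̂; sign = side of CL): 1:+C, 2:-B, 3:-A, 4:-B, 5:-C, 6:-B, 7:-C, 8:-B, 9:+C, 10:+C, 11:-C, 12:-C
Rule 3 (four of five consecutive points beyond the same 1σ limit) is satisfied at point 6.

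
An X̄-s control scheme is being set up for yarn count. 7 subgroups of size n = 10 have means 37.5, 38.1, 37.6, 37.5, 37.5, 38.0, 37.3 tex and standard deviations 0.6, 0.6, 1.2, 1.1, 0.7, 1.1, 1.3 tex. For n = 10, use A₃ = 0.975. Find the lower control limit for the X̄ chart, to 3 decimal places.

36.724

X̄̄ = (37.5 + 38.1 + 37.6 + 37.5 + 37.5 + 38.0 + 37.3) / 7 = 37.6429
s̄ = (0.6 + 0.6 + 1.2 + 1.1 + 0.7 + 1.1 + 1.3) / 7 = 0.9429
LCL = X̄̄ − A₃·s̄ = 37.6429 − 0.975 × 0.9429 = 36.7236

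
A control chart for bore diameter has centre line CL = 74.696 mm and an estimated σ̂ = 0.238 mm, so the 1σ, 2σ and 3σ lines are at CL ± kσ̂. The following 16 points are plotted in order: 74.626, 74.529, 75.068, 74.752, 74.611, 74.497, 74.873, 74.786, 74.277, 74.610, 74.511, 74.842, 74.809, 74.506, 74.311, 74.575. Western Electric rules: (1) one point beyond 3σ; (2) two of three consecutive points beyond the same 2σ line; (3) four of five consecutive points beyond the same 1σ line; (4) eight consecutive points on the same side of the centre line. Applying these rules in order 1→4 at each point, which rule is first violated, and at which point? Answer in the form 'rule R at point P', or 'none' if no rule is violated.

none

Zone of each point (C = within 1σ̂, B = 1σ̂–2σ̂, A = 2σ̂–3σ̂, * = beyond 3σ̂; sign = side of CL): 1:-C, 2:-C, 3:+B, 4:+C, 5:-C, 6:-C, 7:+C, 8:+C, 9:-B, 10:-C, 11:-C, 12:+C, 13:+C, 14:-C, 15:-B, 16:-C
No rule fires across all 16 points.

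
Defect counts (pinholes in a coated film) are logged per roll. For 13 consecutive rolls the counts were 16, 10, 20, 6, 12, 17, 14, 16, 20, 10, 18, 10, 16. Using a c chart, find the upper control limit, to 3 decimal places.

25.548

c̄ = (16 + 10 + 20 + 6 + 12 + 17 + 14 + 16 + 20 + 10 + 18 + 10 + 16) / 13 = 185 / 13 = 14.2308
UCL = c̄ + 3√c̄ = 14.2308 + 3 × √14.2308 = 14.2308 + 3 × 3.7724 = 25.5479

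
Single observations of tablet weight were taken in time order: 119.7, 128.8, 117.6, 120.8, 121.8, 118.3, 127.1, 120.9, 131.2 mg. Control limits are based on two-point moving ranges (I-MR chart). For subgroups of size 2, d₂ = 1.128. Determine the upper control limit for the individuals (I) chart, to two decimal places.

140.63

X̄ = (119.7 + 128.8 + 117.6 + 120.8 + 121.8 + 118.3 + 127.1 + 120.9 + 131.2) / 9 = 122.9111
Moving ranges: 9.1, 11.2, 3.2, 1.0, 3.5, 8.8, 6.2, 10.3; M̄R̄ = 53.3000 / 8 = 6.6625
UCL = X̄ + 3·M̄R̄/d₂ = 122.9111 + 3 × 6.6625 / 1.128 = 140.6305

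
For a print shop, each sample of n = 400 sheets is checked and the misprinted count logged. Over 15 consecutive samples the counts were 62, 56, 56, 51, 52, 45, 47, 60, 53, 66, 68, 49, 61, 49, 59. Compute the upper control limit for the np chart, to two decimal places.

76.36

p̄ = Σdᵢ / (k·n) = 834 / (15 × 400) = 0.13900
UCL = np̄ + 3·√(np̄(1−p̄)) = 55.6000 + 3 × √(55.6000×0.86100) = 55.6000 + 3 × 6.9189 = 76.3568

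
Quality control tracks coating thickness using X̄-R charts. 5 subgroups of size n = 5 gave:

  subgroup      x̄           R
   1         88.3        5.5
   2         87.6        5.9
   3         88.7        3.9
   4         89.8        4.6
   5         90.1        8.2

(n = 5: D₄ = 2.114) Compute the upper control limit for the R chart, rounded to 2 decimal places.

R̄ = (5.5 + 5.9 + 3.9 + 4.6 + 8.2) / 5 = 28.1000 / 5 = 5.6200
UCL_R = D₄·R̄ = 2.114 × 5.6200 = 11.8807

11.88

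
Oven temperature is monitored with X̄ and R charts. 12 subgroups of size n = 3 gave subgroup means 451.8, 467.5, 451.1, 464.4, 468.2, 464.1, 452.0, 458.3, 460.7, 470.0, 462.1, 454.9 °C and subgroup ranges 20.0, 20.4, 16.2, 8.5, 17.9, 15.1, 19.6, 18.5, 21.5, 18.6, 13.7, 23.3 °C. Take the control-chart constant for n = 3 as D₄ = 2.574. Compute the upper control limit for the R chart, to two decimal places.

R̄ = (20.0 + 20.4 + 16.2 + 8.5 + 17.9 + 15.1 + 19.6 + 18.5 + 21.5 + 18.6 + 13.7 + 23.3) / 12 = 213.3000 / 12 = 17.7750
UCL_R = D₄·R̄ = 2.574 × 17.7750 = 45.7529

45.75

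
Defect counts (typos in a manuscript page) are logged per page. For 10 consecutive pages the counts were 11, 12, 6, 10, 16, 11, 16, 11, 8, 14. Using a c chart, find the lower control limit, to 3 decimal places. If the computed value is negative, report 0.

1.327

c̄ = (11 + 12 + 6 + 10 + 16 + 11 + 16 + 11 + 8 + 14) / 10 = 115 / 10 = 11.5000
LCL = c̄ − 3√c̄ = 11.5000 − 3 × 3.3912 = 1.3265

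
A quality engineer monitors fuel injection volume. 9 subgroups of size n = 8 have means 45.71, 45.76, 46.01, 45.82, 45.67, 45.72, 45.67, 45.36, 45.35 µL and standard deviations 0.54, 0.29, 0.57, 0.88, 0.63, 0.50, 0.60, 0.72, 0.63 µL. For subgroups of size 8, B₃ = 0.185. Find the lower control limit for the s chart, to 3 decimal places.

0.110

s̄ = (0.54 + 0.29 + 0.57 + 0.88 + 0.63 + 0.50 + 0.60 + 0.72 + 0.63) / 9 = 0.5956
LCL_s = B₃·s̄ = 0.185 × 0.5956 = 0.1102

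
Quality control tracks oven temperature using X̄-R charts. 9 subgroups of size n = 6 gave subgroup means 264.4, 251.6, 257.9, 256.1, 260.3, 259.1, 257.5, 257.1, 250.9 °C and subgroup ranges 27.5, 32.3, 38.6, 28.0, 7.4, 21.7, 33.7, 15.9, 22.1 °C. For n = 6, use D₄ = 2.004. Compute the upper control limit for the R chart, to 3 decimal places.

50.590

R̄ = (27.5 + 32.3 + 38.6 + 28.0 + 7.4 + 21.7 + 33.7 + 15.9 + 22.1) / 9 = 227.2000 / 9 = 25.2444
UCL_R = D₄·R̄ = 2.004 × 25.2444 = 50.5899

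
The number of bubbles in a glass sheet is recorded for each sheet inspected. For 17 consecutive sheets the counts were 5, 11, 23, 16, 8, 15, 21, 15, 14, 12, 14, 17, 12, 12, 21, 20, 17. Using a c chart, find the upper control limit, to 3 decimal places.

26.456

c̄ = (5 + 11 + 23 + 16 + 8 + 15 + 21 + 15 + 14 + 12 + 14 + 17 + 12 + 12 + 21 + 20 + 17) / 17 = 253 / 17 = 14.8824
UCL = c̄ + 3√c̄ = 14.8824 + 3 × √14.8824 = 14.8824 + 3 × 3.8578 = 26.4556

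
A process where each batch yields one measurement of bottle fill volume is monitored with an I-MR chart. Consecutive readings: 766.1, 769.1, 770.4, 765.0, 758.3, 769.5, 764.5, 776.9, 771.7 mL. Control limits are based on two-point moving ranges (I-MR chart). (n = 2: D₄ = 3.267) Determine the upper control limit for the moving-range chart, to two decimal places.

20.50

Moving ranges: 3.0, 1.3, 5.4, 6.7, 11.2, 5.0, 12.4, 5.2; M̄R̄ = 50.2000 / 8 = 6.2750
UCL_MR = D₄·M̄R̄ = 3.267 × 6.2750 = 20.5004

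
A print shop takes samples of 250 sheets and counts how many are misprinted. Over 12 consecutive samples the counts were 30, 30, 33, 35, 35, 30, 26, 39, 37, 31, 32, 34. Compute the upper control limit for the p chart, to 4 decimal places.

p̄ = Σdᵢ / (k·n) = 392 / (12 × 250) = 0.13067
UCL = p̄ + 3·√(p̄(1−p̄)/n) = 0.13067 + 3 × √(0.13067×0.86933/250) = 0.13067 + 3 × 0.02132 = 0.19461

0.1946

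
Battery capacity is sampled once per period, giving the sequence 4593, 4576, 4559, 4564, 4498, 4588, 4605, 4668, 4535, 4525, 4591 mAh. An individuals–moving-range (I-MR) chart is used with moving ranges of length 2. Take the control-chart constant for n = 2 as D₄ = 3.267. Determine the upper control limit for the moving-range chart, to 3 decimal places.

158.123

Moving ranges: 17, 17, 5, 66, 90, 17, 63, 133, 10, 66; M̄R̄ = 484.0000 / 10 = 48.4000
UCL_MR = D₄·M̄R̄ = 3.267 × 48.4000 = 158.1228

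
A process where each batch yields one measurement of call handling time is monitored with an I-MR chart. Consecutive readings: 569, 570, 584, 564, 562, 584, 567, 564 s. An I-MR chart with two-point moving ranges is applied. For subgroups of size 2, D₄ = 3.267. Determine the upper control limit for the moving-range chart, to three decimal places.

Moving ranges: 1, 14, 20, 2, 22, 17, 3; M̄R̄ = 79.0000 / 7 = 11.2857
UCL_MR = D₄·M̄R̄ = 3.267 × 11.2857 = 36.8704

36.870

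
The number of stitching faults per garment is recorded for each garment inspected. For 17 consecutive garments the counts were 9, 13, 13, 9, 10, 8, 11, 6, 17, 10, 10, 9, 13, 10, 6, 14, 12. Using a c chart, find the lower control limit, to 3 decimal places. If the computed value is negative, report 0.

0.826

c̄ = (9 + 13 + 13 + 9 + 10 + 8 + 11 + 6 + 17 + 10 + 10 + 9 + 13 + 10 + 6 + 14 + 12) / 17 = 180 / 17 = 10.5882
LCL = c̄ − 3√c̄ = 10.5882 − 3 × 3.2540 = 0.8264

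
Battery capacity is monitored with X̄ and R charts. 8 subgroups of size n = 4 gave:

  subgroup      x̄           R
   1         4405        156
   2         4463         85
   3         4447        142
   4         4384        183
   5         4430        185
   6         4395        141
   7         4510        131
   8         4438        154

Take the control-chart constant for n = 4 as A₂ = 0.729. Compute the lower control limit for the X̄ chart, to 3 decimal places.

4326.746

X̄̄ = (4405 + 4463 + 4447 + 4384 + 4430 + 4395 + 4510 + 4438) / 8 = 35472.0000 / 8 = 4434.0000
R̄ = (156 + 85 + 142 + 183 + 185 + 141 + 131 + 154) / 8 = 1177.0000 / 8 = 147.1250
LCL = X̄̄ − A₂·R̄ = 4434.0000 − 0.729 × 147.1250 = 4326.7459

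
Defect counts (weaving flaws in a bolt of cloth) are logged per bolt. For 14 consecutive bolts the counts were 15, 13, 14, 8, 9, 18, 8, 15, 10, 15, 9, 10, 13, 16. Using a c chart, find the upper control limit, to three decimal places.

22.903

c̄ = (15 + 13 + 14 + 8 + 9 + 18 + 8 + 15 + 10 + 15 + 9 + 10 + 13 + 16) / 14 = 173 / 14 = 12.3571
UCL = c̄ + 3√c̄ = 12.3571 + 3 × √12.3571 = 12.3571 + 3 × 3.5153 = 22.9030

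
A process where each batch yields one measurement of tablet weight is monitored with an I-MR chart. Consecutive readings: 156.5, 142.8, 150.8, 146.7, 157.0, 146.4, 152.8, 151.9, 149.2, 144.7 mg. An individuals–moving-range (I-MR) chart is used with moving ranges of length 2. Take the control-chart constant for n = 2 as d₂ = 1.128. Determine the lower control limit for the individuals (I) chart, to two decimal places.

X̄ = (156.5 + 142.8 + 150.8 + 146.7 + 157.0 + 146.4 + 152.8 + 151.9 + 149.2 + 144.7) / 10 = 149.8800
Moving ranges: 13.7, 8.0, 4.1, 10.3, 10.6, 6.4, 0.9, 2.7, 4.5; M̄R̄ = 61.2000 / 9 = 6.8000
LCL = X̄ − 3·M̄R̄/d₂ = 149.8800 − 3 × 6.8000 / 1.128 = 131.7949

131.79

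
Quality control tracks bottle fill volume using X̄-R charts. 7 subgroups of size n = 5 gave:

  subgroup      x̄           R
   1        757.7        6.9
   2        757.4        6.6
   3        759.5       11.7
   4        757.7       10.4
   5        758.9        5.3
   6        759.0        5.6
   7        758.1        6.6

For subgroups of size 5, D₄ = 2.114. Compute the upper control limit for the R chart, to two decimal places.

16.04

R̄ = (6.9 + 6.6 + 11.7 + 10.4 + 5.3 + 5.6 + 6.6) / 7 = 53.1000 / 7 = 7.5857
UCL_R = D₄·R̄ = 2.114 × 7.5857 = 16.0362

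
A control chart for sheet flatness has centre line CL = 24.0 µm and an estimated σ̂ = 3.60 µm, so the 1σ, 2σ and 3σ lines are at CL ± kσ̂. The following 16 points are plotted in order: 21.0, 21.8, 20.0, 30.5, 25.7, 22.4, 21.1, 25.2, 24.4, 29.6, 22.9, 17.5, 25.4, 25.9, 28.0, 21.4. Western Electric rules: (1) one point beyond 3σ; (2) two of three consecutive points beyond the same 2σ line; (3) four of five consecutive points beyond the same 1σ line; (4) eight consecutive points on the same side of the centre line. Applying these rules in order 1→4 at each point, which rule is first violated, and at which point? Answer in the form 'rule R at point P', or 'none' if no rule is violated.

none

Zone of each point (C = within 1σ̂, B = 1σ̂–2σ̂, A = 2σ̂–3σ̂, * = beyond 3σ̂; sign = side of CL): 1:-C, 2:-C, 3:-B, 4:+B, 5:+C, 6:-C, 7:-C, 8:+C, 9:+C, 10:+B, 11:-C, 12:-B, 13:+C, 14:+C, 15:+B, 16:-C
No rule fires across all 16 points.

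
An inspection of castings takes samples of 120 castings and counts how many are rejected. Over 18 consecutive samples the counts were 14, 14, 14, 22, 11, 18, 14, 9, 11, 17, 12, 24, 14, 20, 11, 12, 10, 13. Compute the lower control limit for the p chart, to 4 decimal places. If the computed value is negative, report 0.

0.0313

p̄ = Σdᵢ / (k·n) = 260 / (18 × 120) = 0.12037
LCL = p̄ − 3·√(p̄(1−p̄)/n) = 0.12037 − 3 × 0.02970 = 0.03126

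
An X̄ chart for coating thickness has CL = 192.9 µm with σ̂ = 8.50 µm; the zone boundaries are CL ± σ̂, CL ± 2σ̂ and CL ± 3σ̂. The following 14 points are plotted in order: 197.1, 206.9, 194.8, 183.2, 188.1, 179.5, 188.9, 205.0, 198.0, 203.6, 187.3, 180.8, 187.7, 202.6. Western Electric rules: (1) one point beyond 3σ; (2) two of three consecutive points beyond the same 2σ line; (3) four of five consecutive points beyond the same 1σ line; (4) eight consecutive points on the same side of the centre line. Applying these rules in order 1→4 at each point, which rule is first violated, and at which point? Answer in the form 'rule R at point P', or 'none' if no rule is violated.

none

Zone of each point (C = within 1σ̂, B = 1σ̂–2σ̂, A = 2σ̂–3σ̂, * = beyond 3σ̂; sign = side of CL): 1:+C, 2:+B, 3:+C, 4:-B, 5:-C, 6:-B, 7:-C, 8:+B, 9:+C, 10:+B, 11:-C, 12:-B, 13:-C, 14:+B
No rule fires across all 14 points.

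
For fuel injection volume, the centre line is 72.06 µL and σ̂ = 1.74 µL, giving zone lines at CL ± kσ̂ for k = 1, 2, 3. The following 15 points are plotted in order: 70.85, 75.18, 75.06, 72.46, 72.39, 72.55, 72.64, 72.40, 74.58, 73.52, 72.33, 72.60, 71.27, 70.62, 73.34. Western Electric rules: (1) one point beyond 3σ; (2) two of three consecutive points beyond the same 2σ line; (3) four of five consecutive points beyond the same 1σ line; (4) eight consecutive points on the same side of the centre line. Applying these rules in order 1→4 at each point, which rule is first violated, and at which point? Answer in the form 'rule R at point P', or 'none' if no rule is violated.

rule 4 at point 9

Zone of each point (C = within 1σ̂, B = 1σ̂–2σ̂, A = 2σ̂–3σ̂, * = beyond 3σ̂; sign = side of CL): 1:-C, 2:+B, 3:+B, 4:+C, 5:+C, 6:+C, 7:+C, 8:+C, 9:+B, 10:+C, 11:+C, 12:+C, 13:-C, 14:-C, 15:+C
Rule 4 (eight consecutive points on the same side of the centre line) is satisfied at point 9.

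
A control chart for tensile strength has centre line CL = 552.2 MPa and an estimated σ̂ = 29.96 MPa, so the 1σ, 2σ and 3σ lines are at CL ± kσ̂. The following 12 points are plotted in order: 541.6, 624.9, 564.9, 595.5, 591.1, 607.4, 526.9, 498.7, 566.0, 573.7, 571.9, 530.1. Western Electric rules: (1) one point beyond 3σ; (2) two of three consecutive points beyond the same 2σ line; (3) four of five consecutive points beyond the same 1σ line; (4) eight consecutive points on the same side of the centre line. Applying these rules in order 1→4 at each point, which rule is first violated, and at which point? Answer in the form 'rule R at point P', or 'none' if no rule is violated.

rule 3 at point 6

Zone of each point (C = within 1σ̂, B = 1σ̂–2σ̂, A = 2σ̂–3σ̂, * = beyond 3σ̂; sign = side of CL): 1:-C, 2:+A, 3:+C, 4:+B, 5:+B, 6:+B, 7:-C, 8:-B, 9:+C, 10:+C, 11:+C, 12:-C
Rule 3 (four of five consecutive points beyond the same 1σ limit) is satisfied at point 6.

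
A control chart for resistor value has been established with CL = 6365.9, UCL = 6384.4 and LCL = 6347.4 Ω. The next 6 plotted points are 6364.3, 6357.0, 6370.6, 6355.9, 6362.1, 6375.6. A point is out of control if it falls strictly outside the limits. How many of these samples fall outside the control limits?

All 6 points lie within [6347.4, 6384.4].

0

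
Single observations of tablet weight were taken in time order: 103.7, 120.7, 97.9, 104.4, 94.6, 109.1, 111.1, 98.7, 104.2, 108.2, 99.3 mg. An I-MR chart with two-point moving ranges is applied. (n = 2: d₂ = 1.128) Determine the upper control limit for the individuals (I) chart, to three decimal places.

X̄ = (103.7 + 120.7 + 97.9 + 104.4 + 94.6 + 109.1 + 111.1 + 98.7 + 104.2 + 108.2 + 99.3) / 11 = 104.7182
Moving ranges: 17.0, 22.8, 6.5, 9.8, 14.5, 2.0, 12.4, 5.5, 4.0, 8.9; M̄R̄ = 103.4000 / 10 = 10.3400
UCL = X̄ + 3·M̄R̄/d₂ = 104.7182 + 3 × 10.3400 / 1.128 = 132.2182

132.218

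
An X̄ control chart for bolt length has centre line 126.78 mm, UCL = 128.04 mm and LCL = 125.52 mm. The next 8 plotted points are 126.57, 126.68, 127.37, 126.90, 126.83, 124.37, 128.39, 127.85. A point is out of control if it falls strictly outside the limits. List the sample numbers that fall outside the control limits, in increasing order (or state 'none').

6, 7

Compare each point to [125.52, 128.04]: sample 6 = 124.37 < LCL; sample 7 = 128.39 > UCL.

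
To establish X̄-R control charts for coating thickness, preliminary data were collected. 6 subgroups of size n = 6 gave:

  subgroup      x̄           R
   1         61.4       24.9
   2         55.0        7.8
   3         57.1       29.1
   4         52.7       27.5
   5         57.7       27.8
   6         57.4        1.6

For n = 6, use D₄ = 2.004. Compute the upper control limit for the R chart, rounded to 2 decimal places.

39.65

R̄ = (24.9 + 7.8 + 29.1 + 27.5 + 27.8 + 1.6) / 6 = 118.7000 / 6 = 19.7833
UCL_R = D₄·R̄ = 2.004 × 19.7833 = 39.6458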